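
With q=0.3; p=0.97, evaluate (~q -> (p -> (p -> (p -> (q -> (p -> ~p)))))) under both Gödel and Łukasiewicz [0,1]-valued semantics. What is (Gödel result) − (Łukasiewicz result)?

Gödel evaluation:
  ~q: Gödel ¬ of 0.3 = 0 (operand ≠ 0)
  ~p: Gödel ¬ of 0.97 = 0 (operand ≠ 0)
  (p -> ~p): 0.97 > 0, so result = 0
  (q -> (p -> ~p)): 0.3 > 0, so result = 0
  (p -> (q -> (p -> ~p))): 0.97 > 0, so result = 0
  (p -> (p -> (q -> (p -> ~p)))): 0.97 > 0, so result = 0
  (p -> (p -> (p -> (q -> (p -> ~p))))): 0.97 > 0, so result = 0
  (~q -> (p -> (p -> (p -> (q -> (p -> ~p)))))): 0 ≤ 0, so result = 1
  Gödel value = 1
Łukasiewicz evaluation:
  ~q: Łukasiewicz ¬ gives 1 − 0.3 = 0.7
  ~p: Łukasiewicz ¬ gives 1 − 0.97 = 0.03
  (p -> ~p): min(1, 1 − 0.97 + 0.03) = 0.06
  (q -> (p -> ~p)): min(1, 1 − 0.3 + 0.06) = 0.76
  (p -> (q -> (p -> ~p))): min(1, 1 − 0.97 + 0.76) = 0.79
  (p -> (p -> (q -> (p -> ~p)))): min(1, 1 − 0.97 + 0.79) = 0.82
  (p -> (p -> (p -> (q -> (p -> ~p))))): min(1, 1 − 0.97 + 0.82) = 0.85
  (~q -> (p -> (p -> (p -> (q -> (p -> ~p)))))): min(1, 1 − 0.7 + 0.85) = 1
  Łukasiewicz value = 1
Difference: 1 − 1 = 0.00

0.00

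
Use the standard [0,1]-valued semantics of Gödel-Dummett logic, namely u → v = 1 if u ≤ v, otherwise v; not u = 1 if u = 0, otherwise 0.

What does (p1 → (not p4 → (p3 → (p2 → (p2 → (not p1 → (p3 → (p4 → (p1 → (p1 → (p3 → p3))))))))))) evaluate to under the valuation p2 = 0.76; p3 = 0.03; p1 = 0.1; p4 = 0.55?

not p4: Gödel ¬ of 0.55 = 0 (operand ≠ 0)
not p1: Gödel ¬ of 0.1 = 0 (operand ≠ 0)
(p3 → p3): 0.03 ≤ 0.03, so result = 1
(p1 → (p3 → p3)): 0.1 ≤ 1, so result = 1
(p1 → (p1 → (p3 → p3))): 0.1 ≤ 1, so result = 1
(p4 → (p1 → (p1 → (p3 → p3)))): 0.55 ≤ 1, so result = 1
(p3 → (p4 → (p1 → (p1 → (p3 → p3))))): 0.03 ≤ 1, so result = 1
(not p1 → (p3 → (p4 → (p1 → (p1 → (p3 → p3)))))): 0 ≤ 1, so result = 1
(p2 → (not p1 → (p3 → (p4 → (p1 → (p1 → (p3 → p3))))))): 0.76 ≤ 1, so result = 1
(p2 → (p2 → (not p1 → (p3 → (p4 → (p1 → (p1 → (p3 → p3)))))))): 0.76 ≤ 1, so result = 1
(p3 → (p2 → (p2 → (not p1 → (p3 → (p4 → (p1 → (p1 → (p3 → p3))))))))): 0.03 ≤ 1, so result = 1
(not p4 → (p3 → (p2 → (p2 → (not p1 → (p3 → (p4 → (p1 → (p1 → (p3 → p3)))))))))): 0 ≤ 1, so result = 1
(p1 → (not p4 → (p3 → (p2 → (p2 → (not p1 → (p3 → (p4 → (p1 → (p1 → (p3 → p3))))))))))): 0.1 ≤ 1, so result = 1

1.00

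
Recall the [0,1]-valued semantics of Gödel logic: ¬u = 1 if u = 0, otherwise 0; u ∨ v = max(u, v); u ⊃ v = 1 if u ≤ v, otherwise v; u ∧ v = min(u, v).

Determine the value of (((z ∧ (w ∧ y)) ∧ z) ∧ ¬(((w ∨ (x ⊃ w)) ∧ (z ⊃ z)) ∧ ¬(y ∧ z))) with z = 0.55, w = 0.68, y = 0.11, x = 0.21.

(w ∧ y) = min(0.68, 0.11) = 0.11
(z ∧ (w ∧ y)) = min(0.55, 0.11) = 0.11
((z ∧ (w ∧ y)) ∧ z) = min(0.11, 0.55) = 0.11
(x ⊃ w): 0.21 ≤ 0.68, so result = 1
(w ∨ (x ⊃ w)) = max(0.68, 1) = 1
(z ⊃ z): 0.55 ≤ 0.55, so result = 1
((w ∨ (x ⊃ w)) ∧ (z ⊃ z)) = min(1, 1) = 1
(y ∧ z) = min(0.11, 0.55) = 0.11
¬(y ∧ z): Gödel ¬ of 0.11 = 0 (operand ≠ 0)
(((w ∨ (x ⊃ w)) ∧ (z ⊃ z)) ∧ ¬(y ∧ z)) = min(1, 0) = 0
¬(((w ∨ (x ⊃ w)) ∧ (z ⊃ z)) ∧ ¬(y ∧ z)): Gödel ¬ of 0 = 1 (operand is 0)
(((z ∧ (w ∧ y)) ∧ z) ∧ ¬(((w ∨ (x ⊃ w)) ∧ (z ⊃ z)) ∧ ¬(y ∧ z))) = min(0.11, 1) = 0.11

0.11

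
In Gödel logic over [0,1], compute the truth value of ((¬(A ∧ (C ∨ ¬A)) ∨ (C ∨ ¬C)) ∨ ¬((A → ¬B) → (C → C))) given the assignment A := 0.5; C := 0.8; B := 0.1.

¬A: Gödel ¬ of 0.5 = 0 (operand ≠ 0)
(C ∨ ¬A) = max(0.8, 0) = 0.8
(A ∧ (C ∨ ¬A)) = min(0.5, 0.8) = 0.5
¬(A ∧ (C ∨ ¬A)): Gödel ¬ of 0.5 = 0 (operand ≠ 0)
¬C: Gödel ¬ of 0.8 = 0 (operand ≠ 0)
(C ∨ ¬C) = max(0.8, 0) = 0.8
(¬(A ∧ (C ∨ ¬A)) ∨ (C ∨ ¬C)) = max(0, 0.8) = 0.8
¬B: Gödel ¬ of 0.1 = 0 (operand ≠ 0)
(A → ¬B): 0.5 > 0, so result = 0
(C → C): 0.8 ≤ 0.8, so result = 1
((A → ¬B) → (C → C)): 0 ≤ 1, so result = 1
¬((A → ¬B) → (C → C)): Gödel ¬ of 1 = 0 (operand ≠ 0)
((¬(A ∧ (C ∨ ¬A)) ∨ (C ∨ ¬C)) ∨ ¬((A → ¬B) → (C → C))) = max(0.8, 0) = 0.8

0.80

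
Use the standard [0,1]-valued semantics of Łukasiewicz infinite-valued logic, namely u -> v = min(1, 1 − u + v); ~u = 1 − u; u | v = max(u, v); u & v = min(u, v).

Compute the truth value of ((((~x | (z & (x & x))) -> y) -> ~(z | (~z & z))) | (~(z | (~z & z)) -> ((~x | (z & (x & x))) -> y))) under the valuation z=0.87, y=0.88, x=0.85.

1.00

~x: Łukasiewicz ¬ gives 1 − 0.85 = 0.15
(x & x) = min(0.85, 0.85) = 0.85
(z & (x & x)) = min(0.87, 0.85) = 0.85
(~x | (z & (x & x))) = max(0.15, 0.85) = 0.85
((~x | (z & (x & x))) -> y): min(1, 1 − 0.85 + 0.88) = 1
~z: Łukasiewicz ¬ gives 1 − 0.87 = 0.13
(~z & z) = min(0.13, 0.87) = 0.13
(z | (~z & z)) = max(0.87, 0.13) = 0.87
~(z | (~z & z)): Łukasiewicz ¬ gives 1 − 0.87 = 0.13
(((~x | (z & (x & x))) -> y) -> ~(z | (~z & z))): min(1, 1 − 1 + 0.13) = 0.13
~z: Łukasiewicz ¬ gives 1 − 0.87 = 0.13
(~z & z) = min(0.13, 0.87) = 0.13
(z | (~z & z)) = max(0.87, 0.13) = 0.87
~(z | (~z & z)): Łukasiewicz ¬ gives 1 − 0.87 = 0.13
~x: Łukasiewicz ¬ gives 1 − 0.85 = 0.15
(x & x) = min(0.85, 0.85) = 0.85
(z & (x & x)) = min(0.87, 0.85) = 0.85
(~x | (z & (x & x))) = max(0.15, 0.85) = 0.85
((~x | (z & (x & x))) -> y): min(1, 1 − 0.85 + 0.88) = 1
(~(z | (~z & z)) -> ((~x | (z & (x & x))) -> y)): min(1, 1 − 0.13 + 1) = 1
((((~x | (z & (x & x))) -> y) -> ~(z | (~z & z))) | (~(z | (~z & z)) -> ((~x | (z & (x & x))) -> y))) = max(0.13, 1) = 1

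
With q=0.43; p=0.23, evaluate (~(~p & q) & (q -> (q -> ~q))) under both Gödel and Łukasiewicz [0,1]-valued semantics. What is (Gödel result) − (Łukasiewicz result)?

-0.57

Gödel evaluation:
  ~p: Gödel ¬ of 0.23 = 0 (operand ≠ 0)
  (~p & q) = min(0, 0.43) = 0
  ~(~p & q): Gödel ¬ of 0 = 1 (operand is 0)
  ~q: Gödel ¬ of 0.43 = 0 (operand ≠ 0)
  (q -> ~q): 0.43 > 0, so result = 0
  (q -> (q -> ~q)): 0.43 > 0, so result = 0
  (~(~p & q) & (q -> (q -> ~q))) = min(1, 0) = 0
  Gödel value = 0
Łukasiewicz evaluation:
  ~p: Łukasiewicz ¬ gives 1 − 0.23 = 0.77
  (~p & q) = min(0.77, 0.43) = 0.43
  ~(~p & q): Łukasiewicz ¬ gives 1 − 0.43 = 0.57
  ~q: Łukasiewicz ¬ gives 1 − 0.43 = 0.57
  (q -> ~q): min(1, 1 − 0.43 + 0.57) = 1
  (q -> (q -> ~q)): min(1, 1 − 0.43 + 1) = 1
  (~(~p & q) & (q -> (q -> ~q))) = min(0.57, 1) = 0.57
  Łukasiewicz value = 0.57
Difference: 0 − 0.57 = -0.57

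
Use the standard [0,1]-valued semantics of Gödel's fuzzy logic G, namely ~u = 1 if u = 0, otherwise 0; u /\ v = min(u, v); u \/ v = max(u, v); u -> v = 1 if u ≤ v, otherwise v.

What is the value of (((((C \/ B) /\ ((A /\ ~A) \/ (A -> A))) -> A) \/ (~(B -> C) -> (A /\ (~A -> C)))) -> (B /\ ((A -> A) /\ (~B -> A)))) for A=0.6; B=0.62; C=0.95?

(C \/ B) = max(0.95, 0.62) = 0.95
~A: Gödel ¬ of 0.6 = 0 (operand ≠ 0)
(A /\ ~A) = min(0.6, 0) = 0
(A -> A): 0.6 ≤ 0.6, so result = 1
((A /\ ~A) \/ (A -> A)) = max(0, 1) = 1
((C \/ B) /\ ((A /\ ~A) \/ (A -> A))) = min(0.95, 1) = 0.95
(((C \/ B) /\ ((A /\ ~A) \/ (A -> A))) -> A): 0.95 > 0.6, so result = 0.6
(B -> C): 0.62 ≤ 0.95, so result = 1
~(B -> C): Gödel ¬ of 1 = 0 (operand ≠ 0)
~A: Gödel ¬ of 0.6 = 0 (operand ≠ 0)
(~A -> C): 0 ≤ 0.95, so result = 1
(A /\ (~A -> C)) = min(0.6, 1) = 0.6
(~(B -> C) -> (A /\ (~A -> C))): 0 ≤ 0.6, so result = 1
((((C \/ B) /\ ((A /\ ~A) \/ (A -> A))) -> A) \/ (~(B -> C) -> (A /\ (~A -> C)))) = max(0.6, 1) = 1
(A -> A): 0.6 ≤ 0.6, so result = 1
~B: Gödel ¬ of 0.62 = 0 (operand ≠ 0)
(~B -> A): 0 ≤ 0.6, so result = 1
((A -> A) /\ (~B -> A)) = min(1, 1) = 1
(B /\ ((A -> A) /\ (~B -> A))) = min(0.62, 1) = 0.62
(((((C \/ B) /\ ((A /\ ~A) \/ (A -> A))) -> A) \/ (~(B -> C) -> (A /\ (~A -> C)))) -> (B /\ ((A -> A) /\ (~B -> A)))): 1 > 0.62, so result = 0.62

0.62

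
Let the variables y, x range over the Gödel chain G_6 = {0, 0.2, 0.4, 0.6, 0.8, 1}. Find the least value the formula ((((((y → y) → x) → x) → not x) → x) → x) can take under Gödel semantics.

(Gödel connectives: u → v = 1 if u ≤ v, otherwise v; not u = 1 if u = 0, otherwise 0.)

The minimum is attained at y = 0, x = 0.2:
  (y → y): 0 ≤ 0, so result = 1
  ((y → y) → x): 1 > 0.2, so result = 0.2
  (((y → y) → x) → x): 0.2 ≤ 0.2, so result = 1
  not x: Gödel ¬ of 0.2 = 0 (operand ≠ 0)
  ((((y → y) → x) → x) → not x): 1 > 0, so result = 0
  (((((y → y) → x) → x) → not x) → x): 0 ≤ 0.2, so result = 1
  ((((((y → y) → x) → x) → not x) → x) → x): 1 > 0.2, so result = 0.2
Checking all 36 assignments confirms none give a value below 0.20.

0.20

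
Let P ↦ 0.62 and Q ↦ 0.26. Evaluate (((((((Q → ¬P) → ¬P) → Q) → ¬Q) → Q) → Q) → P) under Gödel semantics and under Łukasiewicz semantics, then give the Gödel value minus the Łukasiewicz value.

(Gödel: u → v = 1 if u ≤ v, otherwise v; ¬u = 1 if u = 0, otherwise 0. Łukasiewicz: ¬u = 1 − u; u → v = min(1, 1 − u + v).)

Gödel evaluation:
  ¬P: Gödel ¬ of 0.62 = 0 (operand ≠ 0)
  (Q → ¬P): 0.26 > 0, so result = 0
  ¬P: Gödel ¬ of 0.62 = 0 (operand ≠ 0)
  ((Q → ¬P) → ¬P): 0 ≤ 0, so result = 1
  (((Q → ¬P) → ¬P) → Q): 1 > 0.26, so result = 0.26
  ¬Q: Gödel ¬ of 0.26 = 0 (operand ≠ 0)
  ((((Q → ¬P) → ¬P) → Q) → ¬Q): 0.26 > 0, so result = 0
  (((((Q → ¬P) → ¬P) → Q) → ¬Q) → Q): 0 ≤ 0.26, so result = 1
  ((((((Q → ¬P) → ¬P) → Q) → ¬Q) → Q) → Q): 1 > 0.26, so result = 0.26
  (((((((Q → ¬P) → ¬P) → Q) → ¬Q) → Q) → Q) → P): 0.26 ≤ 0.62, so result = 1
  Gödel value = 1
Łukasiewicz evaluation:
  ¬P: Łukasiewicz ¬ gives 1 − 0.62 = 0.38
  (Q → ¬P): min(1, 1 − 0.26 + 0.38) = 1
  ¬P: Łukasiewicz ¬ gives 1 − 0.62 = 0.38
  ((Q → ¬P) → ¬P): min(1, 1 − 1 + 0.38) = 0.38
  (((Q → ¬P) → ¬P) → Q): min(1, 1 − 0.38 + 0.26) = 0.88
  ¬Q: Łukasiewicz ¬ gives 1 − 0.26 = 0.74
  ((((Q → ¬P) → ¬P) → Q) → ¬Q): min(1, 1 − 0.88 + 0.74) = 0.86
  (((((Q → ¬P) → ¬P) → Q) → ¬Q) → Q): min(1, 1 − 0.86 + 0.26) = 0.4
  ((((((Q → ¬P) → ¬P) → Q) → ¬Q) → Q) → Q): min(1, 1 − 0.4 + 0.26) = 0.86
  (((((((Q → ¬P) → ¬P) → Q) → ¬Q) → Q) → Q) → P): min(1, 1 − 0.86 + 0.62) = 0.76
  Łukasiewicz value = 0.76
Difference: 1 − 0.76 = 0.24

0.24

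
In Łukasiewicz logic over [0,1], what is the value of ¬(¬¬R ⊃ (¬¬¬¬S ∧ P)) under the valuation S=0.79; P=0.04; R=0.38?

0.34

¬R: Łukasiewicz ¬ gives 1 − 0.38 = 0.62
¬¬R: Łukasiewicz ¬ gives 1 − 0.62 = 0.38
¬S: Łukasiewicz ¬ gives 1 − 0.79 = 0.21
¬¬S: Łukasiewicz ¬ gives 1 − 0.21 = 0.79
¬¬¬S: Łukasiewicz ¬ gives 1 − 0.79 = 0.21
¬¬¬¬S: Łukasiewicz ¬ gives 1 − 0.21 = 0.79
(¬¬¬¬S ∧ P) = min(0.79, 0.04) = 0.04
(¬¬R ⊃ (¬¬¬¬S ∧ P)): min(1, 1 − 0.38 + 0.04) = 0.66
¬(¬¬R ⊃ (¬¬¬¬S ∧ P)): Łukasiewicz ¬ gives 1 − 0.66 = 0.34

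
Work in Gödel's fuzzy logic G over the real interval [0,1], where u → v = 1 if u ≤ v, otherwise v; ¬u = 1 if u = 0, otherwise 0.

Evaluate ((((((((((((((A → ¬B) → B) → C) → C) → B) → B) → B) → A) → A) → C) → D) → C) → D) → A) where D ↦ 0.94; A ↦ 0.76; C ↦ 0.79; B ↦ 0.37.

0.76

¬B: Gödel ¬ of 0.37 = 0 (operand ≠ 0)
(A → ¬B): 0.76 > 0, so result = 0
((A → ¬B) → B): 0 ≤ 0.37, so result = 1
(((A → ¬B) → B) → C): 1 > 0.79, so result = 0.79
((((A → ¬B) → B) → C) → C): 0.79 ≤ 0.79, so result = 1
(((((A → ¬B) → B) → C) → C) → B): 1 > 0.37, so result = 0.37
((((((A → ¬B) → B) → C) → C) → B) → B): 0.37 ≤ 0.37, so result = 1
(((((((A → ¬B) → B) → C) → C) → B) → B) → B): 1 > 0.37, so result = 0.37
((((((((A → ¬B) → B) → C) → C) → B) → B) → B) → A): 0.37 ≤ 0.76, so result = 1
(((((((((A → ¬B) → B) → C) → C) → B) → B) → B) → A) → A): 1 > 0.76, so result = 0.76
((((((((((A → ¬B) → B) → C) → C) → B) → B) → B) → A) → A) → C): 0.76 ≤ 0.79, so result = 1
(((((((((((A → ¬B) → B) → C) → C) → B) → B) → B) → A) → A) → C) → D): 1 > 0.94, so result = 0.94
((((((((((((A → ¬B) → B) → C) → C) → B) → B) → B) → A) → A) → C) → D) → C): 0.94 > 0.79, so result = 0.79
(((((((((((((A → ¬B) → B) → C) → C) → B) → B) → B) → A) → A) → C) → D) → C) → D): 0.79 ≤ 0.94, so result = 1
((((((((((((((A → ¬B) → B) → C) → C) → B) → B) → B) → A) → A) → C) → D) → C) → D) → A): 1 > 0.76, so result = 0.76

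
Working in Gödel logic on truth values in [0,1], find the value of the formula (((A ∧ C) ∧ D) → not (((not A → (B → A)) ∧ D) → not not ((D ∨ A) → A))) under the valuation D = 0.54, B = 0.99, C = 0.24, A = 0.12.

(A ∧ C) = min(0.12, 0.24) = 0.12
((A ∧ C) ∧ D) = min(0.12, 0.54) = 0.12
not A: Gödel ¬ of 0.12 = 0 (operand ≠ 0)
(B → A): 0.99 > 0.12, so result = 0.12
(not A → (B → A)): 0 ≤ 0.12, so result = 1
((not A → (B → A)) ∧ D) = min(1, 0.54) = 0.54
(D ∨ A) = max(0.54, 0.12) = 0.54
((D ∨ A) → A): 0.54 > 0.12, so result = 0.12
not ((D ∨ A) → A): Gödel ¬ of 0.12 = 0 (operand ≠ 0)
not not ((D ∨ A) → A): Gödel ¬ of 0 = 1 (operand is 0)
(((not A → (B → A)) ∧ D) → not not ((D ∨ A) → A)): 0.54 ≤ 1, so result = 1
not (((not A → (B → A)) ∧ D) → not not ((D ∨ A) → A)): Gödel ¬ of 1 = 0 (operand ≠ 0)
(((A ∧ C) ∧ D) → not (((not A → (B → A)) ∧ D) → not not ((D ∨ A) → A))): 0.12 > 0, so result = 0

0.00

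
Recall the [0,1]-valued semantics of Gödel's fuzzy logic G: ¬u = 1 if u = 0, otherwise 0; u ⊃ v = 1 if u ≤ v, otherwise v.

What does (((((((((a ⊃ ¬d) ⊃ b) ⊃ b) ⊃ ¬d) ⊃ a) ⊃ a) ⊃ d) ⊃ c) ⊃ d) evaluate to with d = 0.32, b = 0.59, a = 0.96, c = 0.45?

¬d: Gödel ¬ of 0.32 = 0 (operand ≠ 0)
(a ⊃ ¬d): 0.96 > 0, so result = 0
((a ⊃ ¬d) ⊃ b): 0 ≤ 0.59, so result = 1
(((a ⊃ ¬d) ⊃ b) ⊃ b): 1 > 0.59, so result = 0.59
¬d: Gödel ¬ of 0.32 = 0 (operand ≠ 0)
((((a ⊃ ¬d) ⊃ b) ⊃ b) ⊃ ¬d): 0.59 > 0, so result = 0
(((((a ⊃ ¬d) ⊃ b) ⊃ b) ⊃ ¬d) ⊃ a): 0 ≤ 0.96, so result = 1
((((((a ⊃ ¬d) ⊃ b) ⊃ b) ⊃ ¬d) ⊃ a) ⊃ a): 1 > 0.96, so result = 0.96
(((((((a ⊃ ¬d) ⊃ b) ⊃ b) ⊃ ¬d) ⊃ a) ⊃ a) ⊃ d): 0.96 > 0.32, so result = 0.32
((((((((a ⊃ ¬d) ⊃ b) ⊃ b) ⊃ ¬d) ⊃ a) ⊃ a) ⊃ d) ⊃ c): 0.32 ≤ 0.45, so result = 1
(((((((((a ⊃ ¬d) ⊃ b) ⊃ b) ⊃ ¬d) ⊃ a) ⊃ a) ⊃ d) ⊃ c) ⊃ d): 1 > 0.32, so result = 0.32

0.32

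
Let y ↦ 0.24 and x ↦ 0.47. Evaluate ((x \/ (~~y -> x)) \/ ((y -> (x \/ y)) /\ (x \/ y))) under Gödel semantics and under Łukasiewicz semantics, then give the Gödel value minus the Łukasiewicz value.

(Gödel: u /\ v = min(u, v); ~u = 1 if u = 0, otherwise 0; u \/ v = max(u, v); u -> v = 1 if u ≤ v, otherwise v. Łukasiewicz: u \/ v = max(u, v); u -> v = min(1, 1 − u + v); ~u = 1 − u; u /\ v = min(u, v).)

Gödel evaluation:
  ~y: Gödel ¬ of 0.24 = 0 (operand ≠ 0)
  ~~y: Gödel ¬ of 0 = 1 (operand is 0)
  (~~y -> x): 1 > 0.47, so result = 0.47
  (x \/ (~~y -> x)) = max(0.47, 0.47) = 0.47
  (x \/ y) = max(0.47, 0.24) = 0.47
  (y -> (x \/ y)): 0.24 ≤ 0.47, so result = 1
  (x \/ y) = max(0.47, 0.24) = 0.47
  ((y -> (x \/ y)) /\ (x \/ y)) = min(1, 0.47) = 0.47
  ((x \/ (~~y -> x)) \/ ((y -> (x \/ y)) /\ (x \/ y))) = max(0.47, 0.47) = 0.47
  Gödel value = 0.47
Łukasiewicz evaluation:
  ~y: Łukasiewicz ¬ gives 1 − 0.24 = 0.76
  ~~y: Łukasiewicz ¬ gives 1 − 0.76 = 0.24
  (~~y -> x): min(1, 1 − 0.24 + 0.47) = 1
  (x \/ (~~y -> x)) = max(0.47, 1) = 1
  (x \/ y) = max(0.47, 0.24) = 0.47
  (y -> (x \/ y)): min(1, 1 − 0.24 + 0.47) = 1
  (x \/ y) = max(0.47, 0.24) = 0.47
  ((y -> (x \/ y)) /\ (x \/ y)) = min(1, 0.47) = 0.47
  ((x \/ (~~y -> x)) \/ ((y -> (x \/ y)) /\ (x \/ y))) = max(1, 0.47) = 1
  Łukasiewicz value = 1
Difference: 0.47 − 1 = -0.53

-0.53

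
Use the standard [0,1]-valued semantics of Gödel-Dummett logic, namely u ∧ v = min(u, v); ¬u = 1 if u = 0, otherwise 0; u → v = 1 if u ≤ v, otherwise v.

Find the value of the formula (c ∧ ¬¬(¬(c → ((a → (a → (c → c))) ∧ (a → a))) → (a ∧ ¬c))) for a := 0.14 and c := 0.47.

(c → c): 0.47 ≤ 0.47, so result = 1
(a → (c → c)): 0.14 ≤ 1, so result = 1
(a → (a → (c → c))): 0.14 ≤ 1, so result = 1
(a → a): 0.14 ≤ 0.14, so result = 1
((a → (a → (c → c))) ∧ (a → a)) = min(1, 1) = 1
(c → ((a → (a → (c → c))) ∧ (a → a))): 0.47 ≤ 1, so result = 1
¬(c → ((a → (a → (c → c))) ∧ (a → a))): Gödel ¬ of 1 = 0 (operand ≠ 0)
¬c: Gödel ¬ of 0.47 = 0 (operand ≠ 0)
(a ∧ ¬c) = min(0.14, 0) = 0
(¬(c → ((a → (a → (c → c))) ∧ (a → a))) → (a ∧ ¬c)): 0 ≤ 0, so result = 1
¬(¬(c → ((a → (a → (c → c))) ∧ (a → a))) → (a ∧ ¬c)): Gödel ¬ of 1 = 0 (operand ≠ 0)
¬¬(¬(c → ((a → (a → (c → c))) ∧ (a → a))) → (a ∧ ¬c)): Gödel ¬ of 0 = 1 (operand is 0)
(c ∧ ¬¬(¬(c → ((a → (a → (c → c))) ∧ (a → a))) → (a ∧ ¬c))) = min(0.47, 1) = 0.47

0.47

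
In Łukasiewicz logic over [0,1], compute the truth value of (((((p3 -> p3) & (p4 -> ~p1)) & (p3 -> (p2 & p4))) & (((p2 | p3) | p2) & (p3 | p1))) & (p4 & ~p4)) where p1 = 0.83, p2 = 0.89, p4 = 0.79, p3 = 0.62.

0.21

(p3 -> p3): min(1, 1 − 0.62 + 0.62) = 1
~p1: Łukasiewicz ¬ gives 1 − 0.83 = 0.17
(p4 -> ~p1): min(1, 1 − 0.79 + 0.17) = 0.38
((p3 -> p3) & (p4 -> ~p1)) = min(1, 0.38) = 0.38
(p2 & p4) = min(0.89, 0.79) = 0.79
(p3 -> (p2 & p4)): min(1, 1 − 0.62 + 0.79) = 1
(((p3 -> p3) & (p4 -> ~p1)) & (p3 -> (p2 & p4))) = min(0.38, 1) = 0.38
(p2 | p3) = max(0.89, 0.62) = 0.89
((p2 | p3) | p2) = max(0.89, 0.89) = 0.89
(p3 | p1) = max(0.62, 0.83) = 0.83
(((p2 | p3) | p2) & (p3 | p1)) = min(0.89, 0.83) = 0.83
((((p3 -> p3) & (p4 -> ~p1)) & (p3 -> (p2 & p4))) & (((p2 | p3) | p2) & (p3 | p1))) = min(0.38, 0.83) = 0.38
~p4: Łukasiewicz ¬ gives 1 − 0.79 = 0.21
(p4 & ~p4) = min(0.79, 0.21) = 0.21
(((((p3 -> p3) & (p4 -> ~p1)) & (p3 -> (p2 & p4))) & (((p2 | p3) | p2) & (p3 | p1))) & (p4 & ~p4)) = min(0.38, 0.21) = 0.21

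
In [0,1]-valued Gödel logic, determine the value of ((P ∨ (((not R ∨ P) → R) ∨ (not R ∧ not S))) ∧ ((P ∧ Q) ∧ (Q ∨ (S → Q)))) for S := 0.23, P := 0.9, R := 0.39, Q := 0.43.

not R: Gödel ¬ of 0.39 = 0 (operand ≠ 0)
(not R ∨ P) = max(0, 0.9) = 0.9
((not R ∨ P) → R): 0.9 > 0.39, so result = 0.39
not R: Gödel ¬ of 0.39 = 0 (operand ≠ 0)
not S: Gödel ¬ of 0.23 = 0 (operand ≠ 0)
(not R ∧ not S) = min(0, 0) = 0
(((not R ∨ P) → R) ∨ (not R ∧ not S)) = max(0.39, 0) = 0.39
(P ∨ (((not R ∨ P) → R) ∨ (not R ∧ not S))) = max(0.9, 0.39) = 0.9
(P ∧ Q) = min(0.9, 0.43) = 0.43
(S → Q): 0.23 ≤ 0.43, so result = 1
(Q ∨ (S → Q)) = max(0.43, 1) = 1
((P ∧ Q) ∧ (Q ∨ (S → Q))) = min(0.43, 1) = 0.43
((P ∨ (((not R ∨ P) → R) ∨ (not R ∧ not S))) ∧ ((P ∧ Q) ∧ (Q ∨ (S → Q)))) = min(0.9, 0.43) = 0.43

0.43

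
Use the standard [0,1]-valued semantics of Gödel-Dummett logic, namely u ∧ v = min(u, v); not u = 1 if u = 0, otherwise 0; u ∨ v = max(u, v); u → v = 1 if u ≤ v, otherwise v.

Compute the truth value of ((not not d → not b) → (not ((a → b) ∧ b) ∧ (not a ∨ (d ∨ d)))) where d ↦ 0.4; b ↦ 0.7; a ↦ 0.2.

1.00

not d: Gödel ¬ of 0.4 = 0 (operand ≠ 0)
not not d: Gödel ¬ of 0 = 1 (operand is 0)
not b: Gödel ¬ of 0.7 = 0 (operand ≠ 0)
(not not d → not b): 1 > 0, so result = 0
(a → b): 0.2 ≤ 0.7, so result = 1
((a → b) ∧ b) = min(1, 0.7) = 0.7
not ((a → b) ∧ b): Gödel ¬ of 0.7 = 0 (operand ≠ 0)
not a: Gödel ¬ of 0.2 = 0 (operand ≠ 0)
(d ∨ d) = max(0.4, 0.4) = 0.4
(not a ∨ (d ∨ d)) = max(0, 0.4) = 0.4
(not ((a → b) ∧ b) ∧ (not a ∨ (d ∨ d))) = min(0, 0.4) = 0
((not not d → not b) → (not ((a → b) ∧ b) ∧ (not a ∨ (d ∨ d)))): 0 ≤ 0, so result = 1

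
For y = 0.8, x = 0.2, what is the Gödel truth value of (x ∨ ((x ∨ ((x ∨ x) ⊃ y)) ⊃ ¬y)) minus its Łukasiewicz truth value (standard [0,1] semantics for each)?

Gödel evaluation:
  (x ∨ x) = max(0.2, 0.2) = 0.2
  ((x ∨ x) ⊃ y): 0.2 ≤ 0.8, so result = 1
  (x ∨ ((x ∨ x) ⊃ y)) = max(0.2, 1) = 1
  ¬y: Gödel ¬ of 0.8 = 0 (operand ≠ 0)
  ((x ∨ ((x ∨ x) ⊃ y)) ⊃ ¬y): 1 > 0, so result = 0
  (x ∨ ((x ∨ ((x ∨ x) ⊃ y)) ⊃ ¬y)) = max(0.2, 0) = 0.2
  Gödel value = 0.2
Łukasiewicz evaluation:
  (x ∨ x) = max(0.2, 0.2) = 0.2
  ((x ∨ x) ⊃ y): min(1, 1 − 0.2 + 0.8) = 1
  (x ∨ ((x ∨ x) ⊃ y)) = max(0.2, 1) = 1
  ¬y: Łukasiewicz ¬ gives 1 − 0.8 = 0.2
  ((x ∨ ((x ∨ x) ⊃ y)) ⊃ ¬y): min(1, 1 − 1 + 0.2) = 0.2
  (x ∨ ((x ∨ ((x ∨ x) ⊃ y)) ⊃ ¬y)) = max(0.2, 0.2) = 0.2
  Łukasiewicz value = 0.2
Difference: 0.2 − 0.2 = 0.00

0.00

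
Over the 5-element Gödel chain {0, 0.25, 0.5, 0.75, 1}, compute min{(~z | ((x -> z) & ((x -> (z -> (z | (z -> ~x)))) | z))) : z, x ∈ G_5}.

0.25

The minimum is attained at z = 0.25, x = 0.5:
  ~z: Gödel ¬ of 0.25 = 0 (operand ≠ 0)
  (x -> z): 0.5 > 0.25, so result = 0.25
  ~x: Gödel ¬ of 0.5 = 0 (operand ≠ 0)
  (z -> ~x): 0.25 > 0, so result = 0
  (z | (z -> ~x)) = max(0.25, 0) = 0.25
  (z -> (z | (z -> ~x))): 0.25 ≤ 0.25, so result = 1
  (x -> (z -> (z | (z -> ~x)))): 0.5 ≤ 1, so result = 1
  ((x -> (z -> (z | (z -> ~x)))) | z) = max(1, 0.25) = 1
  ((x -> z) & ((x -> (z -> (z | (z -> ~x)))) | z)) = min(0.25, 1) = 0.25
  (~z | ((x -> z) & ((x -> (z -> (z | (z -> ~x)))) | z))) = max(0, 0.25) = 0.25
Checking all 25 assignments confirms none give a value below 0.25.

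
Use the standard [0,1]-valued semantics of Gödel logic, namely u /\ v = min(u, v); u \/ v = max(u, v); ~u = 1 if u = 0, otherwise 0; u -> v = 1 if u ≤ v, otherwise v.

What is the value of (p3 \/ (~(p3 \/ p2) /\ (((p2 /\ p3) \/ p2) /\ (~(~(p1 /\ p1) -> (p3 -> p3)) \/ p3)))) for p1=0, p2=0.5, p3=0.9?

0.90

(p3 \/ p2) = max(0.9, 0.5) = 0.9
~(p3 \/ p2): Gödel ¬ of 0.9 = 0 (operand ≠ 0)
(p2 /\ p3) = min(0.5, 0.9) = 0.5
((p2 /\ p3) \/ p2) = max(0.5, 0.5) = 0.5
(p1 /\ p1) = min(0, 0) = 0
~(p1 /\ p1): Gödel ¬ of 0 = 1 (operand is 0)
(p3 -> p3): 0.9 ≤ 0.9, so result = 1
(~(p1 /\ p1) -> (p3 -> p3)): 1 ≤ 1, so result = 1
~(~(p1 /\ p1) -> (p3 -> p3)): Gödel ¬ of 1 = 0 (operand ≠ 0)
(~(~(p1 /\ p1) -> (p3 -> p3)) \/ p3) = max(0, 0.9) = 0.9
(((p2 /\ p3) \/ p2) /\ (~(~(p1 /\ p1) -> (p3 -> p3)) \/ p3)) = min(0.5, 0.9) = 0.5
(~(p3 \/ p2) /\ (((p2 /\ p3) \/ p2) /\ (~(~(p1 /\ p1) -> (p3 -> p3)) \/ p3))) = min(0, 0.5) = 0
(p3 \/ (~(p3 \/ p2) /\ (((p2 /\ p3) \/ p2) /\ (~(~(p1 /\ p1) -> (p3 -> p3)) \/ p3)))) = max(0.9, 0) = 0.9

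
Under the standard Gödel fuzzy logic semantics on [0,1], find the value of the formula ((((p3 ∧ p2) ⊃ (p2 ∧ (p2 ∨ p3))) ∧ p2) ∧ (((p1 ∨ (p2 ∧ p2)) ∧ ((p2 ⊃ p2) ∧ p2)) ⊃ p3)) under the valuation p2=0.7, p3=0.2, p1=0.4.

0.20

(p3 ∧ p2) = min(0.2, 0.7) = 0.2
(p2 ∨ p3) = max(0.7, 0.2) = 0.7
(p2 ∧ (p2 ∨ p3)) = min(0.7, 0.7) = 0.7
((p3 ∧ p2) ⊃ (p2 ∧ (p2 ∨ p3))): 0.2 ≤ 0.7, so result = 1
(((p3 ∧ p2) ⊃ (p2 ∧ (p2 ∨ p3))) ∧ p2) = min(1, 0.7) = 0.7
(p2 ∧ p2) = min(0.7, 0.7) = 0.7
(p1 ∨ (p2 ∧ p2)) = max(0.4, 0.7) = 0.7
(p2 ⊃ p2): 0.7 ≤ 0.7, so result = 1
((p2 ⊃ p2) ∧ p2) = min(1, 0.7) = 0.7
((p1 ∨ (p2 ∧ p2)) ∧ ((p2 ⊃ p2) ∧ p2)) = min(0.7, 0.7) = 0.7
(((p1 ∨ (p2 ∧ p2)) ∧ ((p2 ⊃ p2) ∧ p2)) ⊃ p3): 0.7 > 0.2, so result = 0.2
((((p3 ∧ p2) ⊃ (p2 ∧ (p2 ∨ p3))) ∧ p2) ∧ (((p1 ∨ (p2 ∧ p2)) ∧ ((p2 ⊃ p2) ∧ p2)) ⊃ p3)) = min(0.7, 0.2) = 0.2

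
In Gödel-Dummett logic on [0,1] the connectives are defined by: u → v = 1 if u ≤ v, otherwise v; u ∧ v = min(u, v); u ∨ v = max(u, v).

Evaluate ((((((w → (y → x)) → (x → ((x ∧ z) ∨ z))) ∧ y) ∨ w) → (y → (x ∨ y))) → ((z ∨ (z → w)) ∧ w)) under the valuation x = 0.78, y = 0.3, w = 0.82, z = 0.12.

0.82

(y → x): 0.3 ≤ 0.78, so result = 1
(w → (y → x)): 0.82 ≤ 1, so result = 1
(x ∧ z) = min(0.78, 0.12) = 0.12
((x ∧ z) ∨ z) = max(0.12, 0.12) = 0.12
(x → ((x ∧ z) ∨ z)): 0.78 > 0.12, so result = 0.12
((w → (y → x)) → (x → ((x ∧ z) ∨ z))): 1 > 0.12, so result = 0.12
(((w → (y → x)) → (x → ((x ∧ z) ∨ z))) ∧ y) = min(0.12, 0.3) = 0.12
((((w → (y → x)) → (x → ((x ∧ z) ∨ z))) ∧ y) ∨ w) = max(0.12, 0.82) = 0.82
(x ∨ y) = max(0.78, 0.3) = 0.78
(y → (x ∨ y)): 0.3 ≤ 0.78, so result = 1
(((((w → (y → x)) → (x → ((x ∧ z) ∨ z))) ∧ y) ∨ w) → (y → (x ∨ y))): 0.82 ≤ 1, so result = 1
(z → w): 0.12 ≤ 0.82, so result = 1
(z ∨ (z → w)) = max(0.12, 1) = 1
((z ∨ (z → w)) ∧ w) = min(1, 0.82) = 0.82
((((((w → (y → x)) → (x → ((x ∧ z) ∨ z))) ∧ y) ∨ w) → (y → (x ∨ y))) → ((z ∨ (z → w)) ∧ w)): 1 > 0.82, so result = 0.82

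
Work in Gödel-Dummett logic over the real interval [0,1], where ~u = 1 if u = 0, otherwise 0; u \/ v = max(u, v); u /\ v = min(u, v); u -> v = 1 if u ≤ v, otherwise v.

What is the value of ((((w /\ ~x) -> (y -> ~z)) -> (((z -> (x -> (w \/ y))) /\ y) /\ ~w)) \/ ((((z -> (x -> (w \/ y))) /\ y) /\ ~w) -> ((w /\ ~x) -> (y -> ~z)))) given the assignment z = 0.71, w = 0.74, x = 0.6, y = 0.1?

~x: Gödel ¬ of 0.6 = 0 (operand ≠ 0)
(w /\ ~x) = min(0.74, 0) = 0
~z: Gödel ¬ of 0.71 = 0 (operand ≠ 0)
(y -> ~z): 0.1 > 0, so result = 0
((w /\ ~x) -> (y -> ~z)): 0 ≤ 0, so result = 1
(w \/ y) = max(0.74, 0.1) = 0.74
(x -> (w \/ y)): 0.6 ≤ 0.74, so result = 1
(z -> (x -> (w \/ y))): 0.71 ≤ 1, so result = 1
((z -> (x -> (w \/ y))) /\ y) = min(1, 0.1) = 0.1
~w: Gödel ¬ of 0.74 = 0 (operand ≠ 0)
(((z -> (x -> (w \/ y))) /\ y) /\ ~w) = min(0.1, 0) = 0
(((w /\ ~x) -> (y -> ~z)) -> (((z -> (x -> (w \/ y))) /\ y) /\ ~w)): 1 > 0, so result = 0
(w \/ y) = max(0.74, 0.1) = 0.74
(x -> (w \/ y)): 0.6 ≤ 0.74, so result = 1
(z -> (x -> (w \/ y))): 0.71 ≤ 1, so result = 1
((z -> (x -> (w \/ y))) /\ y) = min(1, 0.1) = 0.1
~w: Gödel ¬ of 0.74 = 0 (operand ≠ 0)
(((z -> (x -> (w \/ y))) /\ y) /\ ~w) = min(0.1, 0) = 0
~x: Gödel ¬ of 0.6 = 0 (operand ≠ 0)
(w /\ ~x) = min(0.74, 0) = 0
~z: Gödel ¬ of 0.71 = 0 (operand ≠ 0)
(y -> ~z): 0.1 > 0, so result = 0
((w /\ ~x) -> (y -> ~z)): 0 ≤ 0, so result = 1
((((z -> (x -> (w \/ y))) /\ y) /\ ~w) -> ((w /\ ~x) -> (y -> ~z))): 0 ≤ 1, so result = 1
((((w /\ ~x) -> (y -> ~z)) -> (((z -> (x -> (w \/ y))) /\ y) /\ ~w)) \/ ((((z -> (x -> (w \/ y))) /\ y) /\ ~w) -> ((w /\ ~x) -> (y -> ~z)))) = max(0, 1) = 1

1.00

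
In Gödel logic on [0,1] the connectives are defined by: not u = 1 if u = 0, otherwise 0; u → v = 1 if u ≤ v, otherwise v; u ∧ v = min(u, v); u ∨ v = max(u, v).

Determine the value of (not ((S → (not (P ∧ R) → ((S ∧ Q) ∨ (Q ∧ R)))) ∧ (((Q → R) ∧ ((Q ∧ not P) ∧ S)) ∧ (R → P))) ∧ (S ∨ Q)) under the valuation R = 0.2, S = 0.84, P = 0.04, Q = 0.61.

(P ∧ R) = min(0.04, 0.2) = 0.04
not (P ∧ R): Gödel ¬ of 0.04 = 0 (operand ≠ 0)
(S ∧ Q) = min(0.84, 0.61) = 0.61
(Q ∧ R) = min(0.61, 0.2) = 0.2
((S ∧ Q) ∨ (Q ∧ R)) = max(0.61, 0.2) = 0.61
(not (P ∧ R) → ((S ∧ Q) ∨ (Q ∧ R))): 0 ≤ 0.61, so result = 1
(S → (not (P ∧ R) → ((S ∧ Q) ∨ (Q ∧ R)))): 0.84 ≤ 1, so result = 1
(Q → R): 0.61 > 0.2, so result = 0.2
not P: Gödel ¬ of 0.04 = 0 (operand ≠ 0)
(Q ∧ not P) = min(0.61, 0) = 0
((Q ∧ not P) ∧ S) = min(0, 0.84) = 0
((Q → R) ∧ ((Q ∧ not P) ∧ S)) = min(0.2, 0) = 0
(R → P): 0.2 > 0.04, so result = 0.04
(((Q → R) ∧ ((Q ∧ not P) ∧ S)) ∧ (R → P)) = min(0, 0.04) = 0
((S → (not (P ∧ R) → ((S ∧ Q) ∨ (Q ∧ R)))) ∧ (((Q → R) ∧ ((Q ∧ not P) ∧ S)) ∧ (R → P))) = min(1, 0) = 0
not ((S → (not (P ∧ R) → ((S ∧ Q) ∨ (Q ∧ R)))) ∧ (((Q → R) ∧ ((Q ∧ not P) ∧ S)) ∧ (R → P))): Gödel ¬ of 0 = 1 (operand is 0)
(S ∨ Q) = max(0.84, 0.61) = 0.84
(not ((S → (not (P ∧ R) → ((S ∧ Q) ∨ (Q ∧ R)))) ∧ (((Q → R) ∧ ((Q ∧ not P) ∧ S)) ∧ (R → P))) ∧ (S ∨ Q)) = min(1, 0.84) = 0.84

0.84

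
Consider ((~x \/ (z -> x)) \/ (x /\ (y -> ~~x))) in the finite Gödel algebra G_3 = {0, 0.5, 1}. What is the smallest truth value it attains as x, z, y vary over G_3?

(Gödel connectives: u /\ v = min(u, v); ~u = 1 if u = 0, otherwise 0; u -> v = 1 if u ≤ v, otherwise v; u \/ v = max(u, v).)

The minimum is attained at x = 0.5, z = 1, y = 0:
  ~x: Gödel ¬ of 0.5 = 0 (operand ≠ 0)
  (z -> x): 1 > 0.5, so result = 0.5
  (~x \/ (z -> x)) = max(0, 0.5) = 0.5
  ~x: Gödel ¬ of 0.5 = 0 (operand ≠ 0)
  ~~x: Gödel ¬ of 0 = 1 (operand is 0)
  (y -> ~~x): 0 ≤ 1, so result = 1
  (x /\ (y -> ~~x)) = min(0.5, 1) = 0.5
  ((~x \/ (z -> x)) \/ (x /\ (y -> ~~x))) = max(0.5, 0.5) = 0.5
Checking all 27 assignments confirms none give a value below 0.50.

0.50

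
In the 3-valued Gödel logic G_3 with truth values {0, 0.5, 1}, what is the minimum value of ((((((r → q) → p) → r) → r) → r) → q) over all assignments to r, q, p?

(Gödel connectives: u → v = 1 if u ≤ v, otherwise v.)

0.00

The minimum is attained at r = 0, q = 0, p = 0:
  (r → q): 0 ≤ 0, so result = 1
  ((r → q) → p): 1 > 0, so result = 0
  (((r → q) → p) → r): 0 ≤ 0, so result = 1
  ((((r → q) → p) → r) → r): 1 > 0, so result = 0
  (((((r → q) → p) → r) → r) → r): 0 ≤ 0, so result = 1
  ((((((r → q) → p) → r) → r) → r) → q): 1 > 0, so result = 0
Checking all 27 assignments confirms none give a value below 0.00.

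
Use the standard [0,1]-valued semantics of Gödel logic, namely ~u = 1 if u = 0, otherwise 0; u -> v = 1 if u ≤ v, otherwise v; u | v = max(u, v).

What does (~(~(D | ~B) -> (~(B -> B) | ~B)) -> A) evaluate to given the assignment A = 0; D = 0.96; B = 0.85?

1.00

~B: Gödel ¬ of 0.85 = 0 (operand ≠ 0)
(D | ~B) = max(0.96, 0) = 0.96
~(D | ~B): Gödel ¬ of 0.96 = 0 (operand ≠ 0)
(B -> B): 0.85 ≤ 0.85, so result = 1
~(B -> B): Gödel ¬ of 1 = 0 (operand ≠ 0)
~B: Gödel ¬ of 0.85 = 0 (operand ≠ 0)
(~(B -> B) | ~B) = max(0, 0) = 0
(~(D | ~B) -> (~(B -> B) | ~B)): 0 ≤ 0, so result = 1
~(~(D | ~B) -> (~(B -> B) | ~B)): Gödel ¬ of 1 = 0 (operand ≠ 0)
(~(~(D | ~B) -> (~(B -> B) | ~B)) -> A): 0 ≤ 0, so result = 1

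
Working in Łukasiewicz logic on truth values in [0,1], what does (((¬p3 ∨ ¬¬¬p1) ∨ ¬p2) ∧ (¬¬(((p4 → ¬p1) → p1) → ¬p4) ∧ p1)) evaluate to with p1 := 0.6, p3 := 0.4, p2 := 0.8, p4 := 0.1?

0.60

¬p3: Łukasiewicz ¬ gives 1 − 0.4 = 0.6
¬p1: Łukasiewicz ¬ gives 1 − 0.6 = 0.4
¬¬p1: Łukasiewicz ¬ gives 1 − 0.4 = 0.6
¬¬¬p1: Łukasiewicz ¬ gives 1 − 0.6 = 0.4
(¬p3 ∨ ¬¬¬p1) = max(0.6, 0.4) = 0.6
¬p2: Łukasiewicz ¬ gives 1 − 0.8 = 0.2
((¬p3 ∨ ¬¬¬p1) ∨ ¬p2) = max(0.6, 0.2) = 0.6
¬p1: Łukasiewicz ¬ gives 1 − 0.6 = 0.4
(p4 → ¬p1): min(1, 1 − 0.1 + 0.4) = 1
((p4 → ¬p1) → p1): min(1, 1 − 1 + 0.6) = 0.6
¬p4: Łukasiewicz ¬ gives 1 − 0.1 = 0.9
(((p4 → ¬p1) → p1) → ¬p4): min(1, 1 − 0.6 + 0.9) = 1
¬(((p4 → ¬p1) → p1) → ¬p4): Łukasiewicz ¬ gives 1 − 1 = 0
¬¬(((p4 → ¬p1) → p1) → ¬p4): Łukasiewicz ¬ gives 1 − 0 = 1
(¬¬(((p4 → ¬p1) → p1) → ¬p4) ∧ p1) = min(1, 0.6) = 0.6
(((¬p3 ∨ ¬¬¬p1) ∨ ¬p2) ∧ (¬¬(((p4 → ¬p1) → p1) → ¬p4) ∧ p1)) = min(0.6, 0.6) = 0.6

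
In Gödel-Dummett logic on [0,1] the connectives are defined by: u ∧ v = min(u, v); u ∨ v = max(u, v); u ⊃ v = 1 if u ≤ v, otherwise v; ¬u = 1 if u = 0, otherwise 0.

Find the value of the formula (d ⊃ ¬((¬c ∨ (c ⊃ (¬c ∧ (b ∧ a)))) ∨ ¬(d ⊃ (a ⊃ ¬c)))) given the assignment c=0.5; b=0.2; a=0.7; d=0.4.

0.00

¬c: Gödel ¬ of 0.5 = 0 (operand ≠ 0)
¬c: Gödel ¬ of 0.5 = 0 (operand ≠ 0)
(b ∧ a) = min(0.2, 0.7) = 0.2
(¬c ∧ (b ∧ a)) = min(0, 0.2) = 0
(c ⊃ (¬c ∧ (b ∧ a))): 0.5 > 0, so result = 0
(¬c ∨ (c ⊃ (¬c ∧ (b ∧ a)))) = max(0, 0) = 0
¬c: Gödel ¬ of 0.5 = 0 (operand ≠ 0)
(a ⊃ ¬c): 0.7 > 0, so result = 0
(d ⊃ (a ⊃ ¬c)): 0.4 > 0, so result = 0
¬(d ⊃ (a ⊃ ¬c)): Gödel ¬ of 0 = 1 (operand is 0)
((¬c ∨ (c ⊃ (¬c ∧ (b ∧ a)))) ∨ ¬(d ⊃ (a ⊃ ¬c))) = max(0, 1) = 1
¬((¬c ∨ (c ⊃ (¬c ∧ (b ∧ a)))) ∨ ¬(d ⊃ (a ⊃ ¬c))): Gödel ¬ of 1 = 0 (operand ≠ 0)
(d ⊃ ¬((¬c ∨ (c ⊃ (¬c ∧ (b ∧ a)))) ∨ ¬(d ⊃ (a ⊃ ¬c)))): 0.4 > 0, so result = 0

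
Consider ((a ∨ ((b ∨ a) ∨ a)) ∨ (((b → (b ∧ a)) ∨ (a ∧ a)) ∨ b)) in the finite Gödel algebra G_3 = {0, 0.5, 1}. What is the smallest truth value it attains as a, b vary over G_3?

The minimum is attained at a = 0, b = 0.5:
  (b ∨ a) = max(0.5, 0) = 0.5
  ((b ∨ a) ∨ a) = max(0.5, 0) = 0.5
  (a ∨ ((b ∨ a) ∨ a)) = max(0, 0.5) = 0.5
  (b ∧ a) = min(0.5, 0) = 0
  (b → (b ∧ a)): 0.5 > 0, so result = 0
  (a ∧ a) = min(0, 0) = 0
  ((b → (b ∧ a)) ∨ (a ∧ a)) = max(0, 0) = 0
  (((b → (b ∧ a)) ∨ (a ∧ a)) ∨ b) = max(0, 0.5) = 0.5
  ((a ∨ ((b ∨ a) ∨ a)) ∨ (((b → (b ∧ a)) ∨ (a ∧ a)) ∨ b)) = max(0.5, 0.5) = 0.5
Checking all 9 assignments confirms none give a value below 0.50.

0.50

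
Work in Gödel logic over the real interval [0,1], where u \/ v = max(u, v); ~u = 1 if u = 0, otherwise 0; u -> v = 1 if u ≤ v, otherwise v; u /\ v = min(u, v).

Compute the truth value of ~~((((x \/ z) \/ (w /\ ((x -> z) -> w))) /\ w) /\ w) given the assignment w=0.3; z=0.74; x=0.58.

1.00

(x \/ z) = max(0.58, 0.74) = 0.74
(x -> z): 0.58 ≤ 0.74, so result = 1
((x -> z) -> w): 1 > 0.3, so result = 0.3
(w /\ ((x -> z) -> w)) = min(0.3, 0.3) = 0.3
((x \/ z) \/ (w /\ ((x -> z) -> w))) = max(0.74, 0.3) = 0.74
(((x \/ z) \/ (w /\ ((x -> z) -> w))) /\ w) = min(0.74, 0.3) = 0.3
((((x \/ z) \/ (w /\ ((x -> z) -> w))) /\ w) /\ w) = min(0.3, 0.3) = 0.3
~((((x \/ z) \/ (w /\ ((x -> z) -> w))) /\ w) /\ w): Gödel ¬ of 0.3 = 0 (operand ≠ 0)
~~((((x \/ z) \/ (w /\ ((x -> z) -> w))) /\ w) /\ w): Gödel ¬ of 0 = 1 (operand is 0)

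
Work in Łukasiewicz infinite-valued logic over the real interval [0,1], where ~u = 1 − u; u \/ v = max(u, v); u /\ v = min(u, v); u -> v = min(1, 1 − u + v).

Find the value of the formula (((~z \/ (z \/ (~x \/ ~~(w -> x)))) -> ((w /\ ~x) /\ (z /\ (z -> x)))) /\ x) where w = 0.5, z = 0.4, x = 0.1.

~z: Łukasiewicz ¬ gives 1 − 0.4 = 0.6
~x: Łukasiewicz ¬ gives 1 − 0.1 = 0.9
(w -> x): min(1, 1 − 0.5 + 0.1) = 0.6
~(w -> x): Łukasiewicz ¬ gives 1 − 0.6 = 0.4
~~(w -> x): Łukasiewicz ¬ gives 1 − 0.4 = 0.6
(~x \/ ~~(w -> x)) = max(0.9, 0.6) = 0.9
(z \/ (~x \/ ~~(w -> x))) = max(0.4, 0.9) = 0.9
(~z \/ (z \/ (~x \/ ~~(w -> x)))) = max(0.6, 0.9) = 0.9
~x: Łukasiewicz ¬ gives 1 − 0.1 = 0.9
(w /\ ~x) = min(0.5, 0.9) = 0.5
(z -> x): min(1, 1 − 0.4 + 0.1) = 0.7
(z /\ (z -> x)) = min(0.4, 0.7) = 0.4
((w /\ ~x) /\ (z /\ (z -> x))) = min(0.5, 0.4) = 0.4
((~z \/ (z \/ (~x \/ ~~(w -> x)))) -> ((w /\ ~x) /\ (z /\ (z -> x)))): min(1, 1 − 0.9 + 0.4) = 0.5
(((~z \/ (z \/ (~x \/ ~~(w -> x)))) -> ((w /\ ~x) /\ (z /\ (z -> x)))) /\ x) = min(0.5, 0.1) = 0.1

0.10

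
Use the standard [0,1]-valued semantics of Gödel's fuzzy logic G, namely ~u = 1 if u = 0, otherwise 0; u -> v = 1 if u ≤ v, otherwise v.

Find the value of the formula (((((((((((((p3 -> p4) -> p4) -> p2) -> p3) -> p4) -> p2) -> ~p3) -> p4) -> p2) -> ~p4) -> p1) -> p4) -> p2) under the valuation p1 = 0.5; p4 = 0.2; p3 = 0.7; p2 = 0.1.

(p3 -> p4): 0.7 > 0.2, so result = 0.2
((p3 -> p4) -> p4): 0.2 ≤ 0.2, so result = 1
(((p3 -> p4) -> p4) -> p2): 1 > 0.1, so result = 0.1
((((p3 -> p4) -> p4) -> p2) -> p3): 0.1 ≤ 0.7, so result = 1
(((((p3 -> p4) -> p4) -> p2) -> p3) -> p4): 1 > 0.2, so result = 0.2
((((((p3 -> p4) -> p4) -> p2) -> p3) -> p4) -> p2): 0.2 > 0.1, so result = 0.1
~p3: Gödel ¬ of 0.7 = 0 (operand ≠ 0)
(((((((p3 -> p4) -> p4) -> p2) -> p3) -> p4) -> p2) -> ~p3): 0.1 > 0, so result = 0
((((((((p3 -> p4) -> p4) -> p2) -> p3) -> p4) -> p2) -> ~p3) -> p4): 0 ≤ 0.2, so result = 1
(((((((((p3 -> p4) -> p4) -> p2) -> p3) -> p4) -> p2) -> ~p3) -> p4) -> p2): 1 > 0.1, so result = 0.1
~p4: Gödel ¬ of 0.2 = 0 (operand ≠ 0)
((((((((((p3 -> p4) -> p4) -> p2) -> p3) -> p4) -> p2) -> ~p3) -> p4) -> p2) -> ~p4): 0.1 > 0, so result = 0
(((((((((((p3 -> p4) -> p4) -> p2) -> p3) -> p4) -> p2) -> ~p3) -> p4) -> p2) -> ~p4) -> p1): 0 ≤ 0.5, so result = 1
((((((((((((p3 -> p4) -> p4) -> p2) -> p3) -> p4) -> p2) -> ~p3) -> p4) -> p2) -> ~p4) -> p1) -> p4): 1 > 0.2, so result = 0.2
(((((((((((((p3 -> p4) -> p4) -> p2) -> p3) -> p4) -> p2) -> ~p3) -> p4) -> p2) -> ~p4) -> p1) -> p4) -> p2): 0.2 > 0.1, so result = 0.1

0.10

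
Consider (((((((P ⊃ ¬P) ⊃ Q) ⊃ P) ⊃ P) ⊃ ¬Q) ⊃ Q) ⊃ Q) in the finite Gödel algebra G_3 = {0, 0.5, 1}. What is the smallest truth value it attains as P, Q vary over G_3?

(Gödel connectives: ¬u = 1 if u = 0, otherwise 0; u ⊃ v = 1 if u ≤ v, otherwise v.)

The minimum is attained at P = 0, Q = 0.5:
  ¬P: Gödel ¬ of 0 = 1 (operand is 0)
  (P ⊃ ¬P): 0 ≤ 1, so result = 1
  ((P ⊃ ¬P) ⊃ Q): 1 > 0.5, so result = 0.5
  (((P ⊃ ¬P) ⊃ Q) ⊃ P): 0.5 > 0, so result = 0
  ((((P ⊃ ¬P) ⊃ Q) ⊃ P) ⊃ P): 0 ≤ 0, so result = 1
  ¬Q: Gödel ¬ of 0.5 = 0 (operand ≠ 0)
  (((((P ⊃ ¬P) ⊃ Q) ⊃ P) ⊃ P) ⊃ ¬Q): 1 > 0, so result = 0
  ((((((P ⊃ ¬P) ⊃ Q) ⊃ P) ⊃ P) ⊃ ¬Q) ⊃ Q): 0 ≤ 0.5, so result = 1
  (((((((P ⊃ ¬P) ⊃ Q) ⊃ P) ⊃ P) ⊃ ¬Q) ⊃ Q) ⊃ Q): 1 > 0.5, so result = 0.5
Checking all 9 assignments confirms none give a value below 0.50.

0.50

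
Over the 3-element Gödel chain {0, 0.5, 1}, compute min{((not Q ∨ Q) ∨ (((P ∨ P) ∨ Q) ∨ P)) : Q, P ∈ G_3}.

The minimum is attained at Q = 0.5, P = 0:
  not Q: Gödel ¬ of 0.5 = 0 (operand ≠ 0)
  (not Q ∨ Q) = max(0, 0.5) = 0.5
  (P ∨ P) = max(0, 0) = 0
  ((P ∨ P) ∨ Q) = max(0, 0.5) = 0.5
  (((P ∨ P) ∨ Q) ∨ P) = max(0.5, 0) = 0.5
  ((not Q ∨ Q) ∨ (((P ∨ P) ∨ Q) ∨ P)) = max(0.5, 0.5) = 0.5
Checking all 9 assignments confirms none give a value below 0.50.

0.50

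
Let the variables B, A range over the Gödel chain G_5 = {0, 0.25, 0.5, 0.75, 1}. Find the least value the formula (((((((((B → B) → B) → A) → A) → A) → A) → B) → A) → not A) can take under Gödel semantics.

The minimum is attained at B = 0, A = 0.25:
  (B → B): 0 ≤ 0, so result = 1
  ((B → B) → B): 1 > 0, so result = 0
  (((B → B) → B) → A): 0 ≤ 0.25, so result = 1
  ((((B → B) → B) → A) → A): 1 > 0.25, so result = 0.25
  (((((B → B) → B) → A) → A) → A): 0.25 ≤ 0.25, so result = 1
  ((((((B → B) → B) → A) → A) → A) → A): 1 > 0.25, so result = 0.25
  (((((((B → B) → B) → A) → A) → A) → A) → B): 0.25 > 0, so result = 0
  ((((((((B → B) → B) → A) → A) → A) → A) → B) → A): 0 ≤ 0.25, so result = 1
  not A: Gödel ¬ of 0.25 = 0 (operand ≠ 0)
  (((((((((B → B) → B) → A) → A) → A) → A) → B) → A) → not A): 1 > 0, so result = 0
Checking all 25 assignments confirms none give a value below 0.00.

0.00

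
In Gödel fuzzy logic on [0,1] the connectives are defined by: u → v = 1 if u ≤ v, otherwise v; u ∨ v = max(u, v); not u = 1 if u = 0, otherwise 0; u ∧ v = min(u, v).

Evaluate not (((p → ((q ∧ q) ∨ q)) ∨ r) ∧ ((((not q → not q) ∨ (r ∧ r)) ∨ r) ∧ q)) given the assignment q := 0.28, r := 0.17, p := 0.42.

0.00

(q ∧ q) = min(0.28, 0.28) = 0.28
((q ∧ q) ∨ q) = max(0.28, 0.28) = 0.28
(p → ((q ∧ q) ∨ q)): 0.42 > 0.28, so result = 0.28
((p → ((q ∧ q) ∨ q)) ∨ r) = max(0.28, 0.17) = 0.28
not q: Gödel ¬ of 0.28 = 0 (operand ≠ 0)
not q: Gödel ¬ of 0.28 = 0 (operand ≠ 0)
(not q → not q): 0 ≤ 0, so result = 1
(r ∧ r) = min(0.17, 0.17) = 0.17
((not q → not q) ∨ (r ∧ r)) = max(1, 0.17) = 1
(((not q → not q) ∨ (r ∧ r)) ∨ r) = max(1, 0.17) = 1
((((not q → not q) ∨ (r ∧ r)) ∨ r) ∧ q) = min(1, 0.28) = 0.28
(((p → ((q ∧ q) ∨ q)) ∨ r) ∧ ((((not q → not q) ∨ (r ∧ r)) ∨ r) ∧ q)) = min(0.28, 0.28) = 0.28
not (((p → ((q ∧ q) ∨ q)) ∨ r) ∧ ((((not q → not q) ∨ (r ∧ r)) ∨ r) ∧ q)): Gödel ¬ of 0.28 = 0 (operand ≠ 0)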